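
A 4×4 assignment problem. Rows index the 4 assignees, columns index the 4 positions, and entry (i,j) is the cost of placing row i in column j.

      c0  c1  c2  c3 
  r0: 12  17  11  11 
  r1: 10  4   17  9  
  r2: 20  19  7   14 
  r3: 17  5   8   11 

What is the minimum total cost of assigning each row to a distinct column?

one of 2 optimal assignments: row0→col0 (cost 12), row1→col3 (cost 9), row2→col2 (cost 7), row3→col1 (cost 5)
total = 12 + 9 + 7 + 5 = 33

Minimum assignment cost: 33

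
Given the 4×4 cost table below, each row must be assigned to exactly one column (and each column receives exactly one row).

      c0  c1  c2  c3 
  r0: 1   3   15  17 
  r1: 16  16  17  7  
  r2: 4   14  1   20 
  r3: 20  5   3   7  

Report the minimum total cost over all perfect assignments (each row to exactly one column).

optimal assignment: row0→col0 (cost 1), row1→col3 (cost 7), row2→col2 (cost 1), row3→col1 (cost 5)
total = 1 + 7 + 1 + 5 = 14

Minimum assignment cost: 14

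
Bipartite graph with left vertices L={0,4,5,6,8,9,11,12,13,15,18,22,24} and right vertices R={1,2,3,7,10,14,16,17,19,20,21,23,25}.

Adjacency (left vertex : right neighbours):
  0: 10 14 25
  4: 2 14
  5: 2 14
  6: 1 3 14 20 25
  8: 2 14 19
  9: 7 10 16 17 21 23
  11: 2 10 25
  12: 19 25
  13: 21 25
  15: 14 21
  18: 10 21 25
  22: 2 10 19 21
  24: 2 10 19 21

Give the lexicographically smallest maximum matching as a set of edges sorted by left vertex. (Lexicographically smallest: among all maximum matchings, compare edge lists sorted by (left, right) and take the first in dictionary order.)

Lex-smallest maximum matching: {(0,10), (4,2), (5,14), (6,1), (8,19), (9,7), (11,25), (13,21)}

|M| = 8 (so the lex-smallest maximum matching has 8 edges)
process left vertices in ascending order; for each, take the smallest-labelled available neighbour that still permits 8 edges overall, or leave it unmatched if none does
lex-smallest matching: {0-10, 4-2, 5-14, 6-1, 8-19, 9-7, 11-25, 13-21}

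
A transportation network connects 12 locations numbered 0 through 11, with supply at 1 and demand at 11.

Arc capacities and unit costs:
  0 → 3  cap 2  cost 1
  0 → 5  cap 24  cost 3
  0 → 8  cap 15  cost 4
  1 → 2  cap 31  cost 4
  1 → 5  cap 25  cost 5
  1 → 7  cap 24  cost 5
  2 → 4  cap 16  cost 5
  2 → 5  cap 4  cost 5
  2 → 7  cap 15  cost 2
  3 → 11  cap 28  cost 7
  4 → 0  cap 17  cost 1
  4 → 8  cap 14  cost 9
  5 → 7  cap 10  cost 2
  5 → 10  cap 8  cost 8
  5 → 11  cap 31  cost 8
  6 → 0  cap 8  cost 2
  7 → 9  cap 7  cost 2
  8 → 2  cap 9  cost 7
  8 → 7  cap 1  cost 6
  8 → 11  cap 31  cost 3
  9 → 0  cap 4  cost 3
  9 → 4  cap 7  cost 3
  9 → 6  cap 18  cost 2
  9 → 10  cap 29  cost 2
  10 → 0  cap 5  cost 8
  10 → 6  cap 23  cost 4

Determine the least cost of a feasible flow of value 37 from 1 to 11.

Minimum cost for 37 units: 529

shortest-cost path #1: 1→5→11 push 25 @ unit cost 13 (adds 325)
shortest-cost path #2: 1→2→5→11 push 4 @ unit cost 17 (adds 68)
shortest-cost path #3: 1→2→4→0→8→11 push 8 @ unit cost 17 (adds 136)
total cost = 529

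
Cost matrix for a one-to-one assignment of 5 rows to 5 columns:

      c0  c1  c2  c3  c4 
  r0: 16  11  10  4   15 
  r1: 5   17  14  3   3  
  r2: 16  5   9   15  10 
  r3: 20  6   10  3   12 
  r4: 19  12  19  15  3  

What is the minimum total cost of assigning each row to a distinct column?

optimal assignment: row0→col2 (cost 10), row1→col0 (cost 5), row2→col1 (cost 5), row3→col3 (cost 3), row4→col4 (cost 3)
total = 10 + 5 + 5 + 3 + 3 = 26

Minimum assignment cost: 26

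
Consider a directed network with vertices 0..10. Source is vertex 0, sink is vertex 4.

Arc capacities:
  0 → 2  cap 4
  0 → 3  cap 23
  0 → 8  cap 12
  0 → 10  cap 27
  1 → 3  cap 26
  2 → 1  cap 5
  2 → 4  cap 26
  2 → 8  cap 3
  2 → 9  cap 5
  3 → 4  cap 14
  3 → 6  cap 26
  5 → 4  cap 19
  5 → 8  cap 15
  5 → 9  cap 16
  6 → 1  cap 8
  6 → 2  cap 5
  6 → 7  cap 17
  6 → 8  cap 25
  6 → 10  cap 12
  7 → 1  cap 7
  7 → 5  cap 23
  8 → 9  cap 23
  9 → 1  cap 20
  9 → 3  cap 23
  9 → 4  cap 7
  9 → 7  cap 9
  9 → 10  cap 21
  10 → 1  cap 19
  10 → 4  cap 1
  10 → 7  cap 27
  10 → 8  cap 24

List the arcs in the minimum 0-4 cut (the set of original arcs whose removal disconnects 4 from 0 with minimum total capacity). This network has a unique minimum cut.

augment #1: 0→2→4 push 4
augment #2: 0→3→4 push 14
augment #3: 0→10→4 push 1
augment #4: 0→8→9→4 push 7
augment #5: 0→3→6→2→4 push 5
augment #6: 0→10→7→5→4 push 19
max flow = 50; residual-reachable set from 0 gives S-side
cut edges (S→T): {(0,2), (3,4), (5,4), (6,2), (9,4), (10,4)} total cap 50

Min-cut arcs: {(0,2), (3,4), (5,4), (6,2), (9,4), (10,4)} (total capacity 50)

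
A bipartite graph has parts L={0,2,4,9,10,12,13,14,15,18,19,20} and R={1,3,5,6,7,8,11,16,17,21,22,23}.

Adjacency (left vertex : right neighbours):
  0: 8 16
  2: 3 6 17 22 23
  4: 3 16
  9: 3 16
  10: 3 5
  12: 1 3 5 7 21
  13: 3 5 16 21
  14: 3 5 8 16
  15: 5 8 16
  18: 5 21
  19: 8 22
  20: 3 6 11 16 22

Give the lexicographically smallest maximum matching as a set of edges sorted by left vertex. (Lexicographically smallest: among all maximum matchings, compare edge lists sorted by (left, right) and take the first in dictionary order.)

Lex-smallest maximum matching: {(0,8), (2,6), (4,3), (9,16), (10,5), (12,1), (13,21), (19,22), (20,11)}

|M| = 9 (so the lex-smallest maximum matching has 9 edges)
process left vertices in ascending order; for each, take the smallest-labelled available neighbour that still permits 9 edges overall, or leave it unmatched if none does
lex-smallest matching: {0-8, 2-6, 4-3, 9-16, 10-5, 12-1, 13-21, 19-22, 20-11}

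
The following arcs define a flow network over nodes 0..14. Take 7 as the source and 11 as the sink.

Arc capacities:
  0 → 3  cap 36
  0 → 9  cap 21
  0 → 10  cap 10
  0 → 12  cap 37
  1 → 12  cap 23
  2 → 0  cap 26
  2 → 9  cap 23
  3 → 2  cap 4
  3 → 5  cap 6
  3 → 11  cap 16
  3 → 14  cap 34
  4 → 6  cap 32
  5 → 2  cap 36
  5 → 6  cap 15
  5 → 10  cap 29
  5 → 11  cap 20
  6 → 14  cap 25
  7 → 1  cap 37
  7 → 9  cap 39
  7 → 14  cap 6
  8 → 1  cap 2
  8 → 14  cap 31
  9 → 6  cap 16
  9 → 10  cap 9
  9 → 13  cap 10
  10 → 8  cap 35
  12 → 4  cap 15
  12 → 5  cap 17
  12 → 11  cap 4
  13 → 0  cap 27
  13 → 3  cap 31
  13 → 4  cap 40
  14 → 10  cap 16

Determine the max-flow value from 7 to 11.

Maximum flow value: 31

augment #1: 7→1→12→11 bottleneck 4, total now 4
augment #2: 7→1→12→5→11 bottleneck 17, total now 21
augment #3: 7→9→13→3→11 bottleneck 10, total now 31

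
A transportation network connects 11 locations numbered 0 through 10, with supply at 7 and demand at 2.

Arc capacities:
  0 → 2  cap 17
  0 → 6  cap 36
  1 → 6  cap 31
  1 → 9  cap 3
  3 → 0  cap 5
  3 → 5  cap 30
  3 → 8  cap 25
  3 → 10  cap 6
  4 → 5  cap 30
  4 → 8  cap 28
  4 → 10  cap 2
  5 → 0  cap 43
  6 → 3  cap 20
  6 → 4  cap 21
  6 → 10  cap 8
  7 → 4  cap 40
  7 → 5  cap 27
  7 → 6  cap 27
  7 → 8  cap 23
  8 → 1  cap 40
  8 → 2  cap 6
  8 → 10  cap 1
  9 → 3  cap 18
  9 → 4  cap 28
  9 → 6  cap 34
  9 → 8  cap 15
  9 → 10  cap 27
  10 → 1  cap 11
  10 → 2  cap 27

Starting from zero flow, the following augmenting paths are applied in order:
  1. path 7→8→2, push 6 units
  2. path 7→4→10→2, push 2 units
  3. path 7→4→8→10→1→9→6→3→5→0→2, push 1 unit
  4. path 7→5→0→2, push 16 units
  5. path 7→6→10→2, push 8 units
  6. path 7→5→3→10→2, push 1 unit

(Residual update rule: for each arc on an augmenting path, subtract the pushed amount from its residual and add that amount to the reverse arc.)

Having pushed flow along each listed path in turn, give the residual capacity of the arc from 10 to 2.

Residual capacity of (10,2): 16

after path 1 (7→8→2, push 6): res(10,2)=27
after path 2 (7→4→10→2, push 2): res(10,2)=25
after path 3 (7→4→8→10→1→9→6→3→5→0→2, push 1): res(10,2)=25
after path 4 (7→5→0→2, push 16): res(10,2)=25
after path 5 (7→6→10→2, push 8): res(10,2)=17
after path 6 (7→5→3→10→2, push 1): res(10,2)=16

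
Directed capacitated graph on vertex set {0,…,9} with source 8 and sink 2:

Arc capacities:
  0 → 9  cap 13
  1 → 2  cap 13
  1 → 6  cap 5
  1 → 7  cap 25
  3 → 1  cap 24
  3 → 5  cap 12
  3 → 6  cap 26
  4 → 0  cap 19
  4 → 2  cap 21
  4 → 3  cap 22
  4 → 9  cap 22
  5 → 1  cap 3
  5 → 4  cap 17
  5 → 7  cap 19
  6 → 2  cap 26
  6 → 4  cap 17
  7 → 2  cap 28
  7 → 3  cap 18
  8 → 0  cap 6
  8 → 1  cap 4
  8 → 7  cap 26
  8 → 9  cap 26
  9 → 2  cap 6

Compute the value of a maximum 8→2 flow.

Maximum flow value: 36

augment #1: 8→1→2 bottleneck 4, total now 4
augment #2: 8→7→2 bottleneck 26, total now 30
augment #3: 8→9→2 bottleneck 6, total now 36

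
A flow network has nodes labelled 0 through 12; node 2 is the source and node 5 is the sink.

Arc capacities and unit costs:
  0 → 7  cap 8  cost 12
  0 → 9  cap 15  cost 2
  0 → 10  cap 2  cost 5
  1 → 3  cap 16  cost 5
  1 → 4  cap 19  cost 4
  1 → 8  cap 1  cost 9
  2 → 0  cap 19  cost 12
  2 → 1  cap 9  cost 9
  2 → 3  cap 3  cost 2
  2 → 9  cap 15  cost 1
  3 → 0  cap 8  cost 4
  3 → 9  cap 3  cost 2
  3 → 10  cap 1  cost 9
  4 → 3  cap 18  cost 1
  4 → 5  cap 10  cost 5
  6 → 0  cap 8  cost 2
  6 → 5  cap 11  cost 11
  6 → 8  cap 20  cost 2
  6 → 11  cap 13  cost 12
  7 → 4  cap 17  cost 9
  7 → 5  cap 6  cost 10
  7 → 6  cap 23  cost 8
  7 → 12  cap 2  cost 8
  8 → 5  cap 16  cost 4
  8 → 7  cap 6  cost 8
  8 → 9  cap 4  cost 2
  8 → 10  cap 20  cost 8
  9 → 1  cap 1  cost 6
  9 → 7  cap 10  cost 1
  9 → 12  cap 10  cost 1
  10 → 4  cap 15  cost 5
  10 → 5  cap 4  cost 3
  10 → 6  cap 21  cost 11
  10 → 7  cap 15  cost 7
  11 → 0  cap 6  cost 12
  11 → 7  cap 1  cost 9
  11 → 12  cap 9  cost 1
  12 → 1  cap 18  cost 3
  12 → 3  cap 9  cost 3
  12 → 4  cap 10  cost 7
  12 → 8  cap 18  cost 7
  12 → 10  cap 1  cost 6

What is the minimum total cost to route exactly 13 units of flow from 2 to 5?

Minimum cost for 13 units: 161

shortest-cost path #1: 2→9→12→10→5 push 1 @ unit cost 11 (adds 11)
shortest-cost path #2: 2→9→7→5 push 6 @ unit cost 12 (adds 72)
shortest-cost path #3: 2→9→12→8→5 push 6 @ unit cost 13 (adds 78)
total cost = 161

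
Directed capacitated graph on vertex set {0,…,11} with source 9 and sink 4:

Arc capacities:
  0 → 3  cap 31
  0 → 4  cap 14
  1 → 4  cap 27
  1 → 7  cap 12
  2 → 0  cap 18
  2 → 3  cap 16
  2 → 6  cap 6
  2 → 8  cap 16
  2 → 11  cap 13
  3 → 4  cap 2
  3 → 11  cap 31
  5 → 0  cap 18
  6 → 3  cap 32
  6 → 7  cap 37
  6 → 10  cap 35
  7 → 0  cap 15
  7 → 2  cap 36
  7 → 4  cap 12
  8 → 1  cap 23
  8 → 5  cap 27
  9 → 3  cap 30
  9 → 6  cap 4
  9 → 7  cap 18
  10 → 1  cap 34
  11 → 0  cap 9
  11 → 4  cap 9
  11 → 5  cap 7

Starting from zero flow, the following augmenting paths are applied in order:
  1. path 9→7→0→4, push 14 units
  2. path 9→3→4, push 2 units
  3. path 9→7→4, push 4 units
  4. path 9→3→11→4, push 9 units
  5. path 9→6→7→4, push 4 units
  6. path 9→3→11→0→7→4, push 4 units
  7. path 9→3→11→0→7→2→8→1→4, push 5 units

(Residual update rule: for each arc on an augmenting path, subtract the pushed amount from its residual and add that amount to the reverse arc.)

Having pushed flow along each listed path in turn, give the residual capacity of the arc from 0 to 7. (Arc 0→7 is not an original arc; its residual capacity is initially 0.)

Residual capacity of (0,7): 5

after path 1 (9→7→0→4, push 14): res(0,7)=14
after path 2 (9→3→4, push 2): res(0,7)=14
after path 3 (9→7→4, push 4): res(0,7)=14
after path 4 (9→3→11→4, push 9): res(0,7)=14
after path 5 (9→6→7→4, push 4): res(0,7)=14
after path 6 (9→3→11→0→7→4, push 4): res(0,7)=10
after path 7 (9→3→11→0→7→2→8→1→4, push 5): res(0,7)=5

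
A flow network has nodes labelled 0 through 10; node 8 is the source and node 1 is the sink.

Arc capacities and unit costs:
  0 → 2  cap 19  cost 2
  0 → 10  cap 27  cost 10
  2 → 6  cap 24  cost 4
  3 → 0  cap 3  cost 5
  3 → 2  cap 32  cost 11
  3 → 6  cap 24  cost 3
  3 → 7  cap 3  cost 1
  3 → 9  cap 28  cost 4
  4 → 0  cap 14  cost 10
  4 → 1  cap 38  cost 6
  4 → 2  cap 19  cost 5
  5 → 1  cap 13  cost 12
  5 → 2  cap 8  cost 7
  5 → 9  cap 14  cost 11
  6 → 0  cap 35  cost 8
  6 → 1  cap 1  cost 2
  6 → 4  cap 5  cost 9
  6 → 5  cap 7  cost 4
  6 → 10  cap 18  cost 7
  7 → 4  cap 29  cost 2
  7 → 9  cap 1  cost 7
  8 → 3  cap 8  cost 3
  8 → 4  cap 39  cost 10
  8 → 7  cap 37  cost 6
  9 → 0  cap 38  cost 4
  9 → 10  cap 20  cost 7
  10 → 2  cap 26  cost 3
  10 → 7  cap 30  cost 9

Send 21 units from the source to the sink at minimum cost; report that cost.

shortest-cost path #1: 8→3→6→1 push 1 @ unit cost 8 (adds 8)
shortest-cost path #2: 8→3→7→4→1 push 3 @ unit cost 12 (adds 36)
shortest-cost path #3: 8→7→4→1 push 17 @ unit cost 14 (adds 238)
total cost = 282

Minimum cost for 21 units: 282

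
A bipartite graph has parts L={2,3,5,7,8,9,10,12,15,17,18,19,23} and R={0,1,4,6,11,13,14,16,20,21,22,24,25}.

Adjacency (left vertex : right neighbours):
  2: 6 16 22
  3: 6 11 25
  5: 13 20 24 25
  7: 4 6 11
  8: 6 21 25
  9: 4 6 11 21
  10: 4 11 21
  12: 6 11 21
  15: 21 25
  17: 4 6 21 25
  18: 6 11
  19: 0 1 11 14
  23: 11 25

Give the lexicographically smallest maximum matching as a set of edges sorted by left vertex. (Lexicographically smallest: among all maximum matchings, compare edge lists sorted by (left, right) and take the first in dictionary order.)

Lex-smallest maximum matching: {(2,16), (3,6), (5,13), (7,4), (8,21), (9,11), (15,25), (19,0)}

|M| = 8 (so the lex-smallest maximum matching has 8 edges)
process left vertices in ascending order; for each, take the smallest-labelled available neighbour that still permits 8 edges overall, or leave it unmatched if none does
lex-smallest matching: {2-16, 3-6, 5-13, 7-4, 8-21, 9-11, 15-25, 19-0}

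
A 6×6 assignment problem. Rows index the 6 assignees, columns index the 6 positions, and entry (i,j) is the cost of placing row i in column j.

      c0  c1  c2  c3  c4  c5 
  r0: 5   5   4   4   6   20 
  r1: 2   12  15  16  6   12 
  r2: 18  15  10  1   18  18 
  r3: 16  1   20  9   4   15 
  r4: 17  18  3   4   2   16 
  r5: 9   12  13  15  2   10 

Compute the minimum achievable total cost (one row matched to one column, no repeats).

Minimum assignment cost: 20

optimal assignment: row0→col2 (cost 4), row1→col0 (cost 2), row2→col3 (cost 1), row3→col1 (cost 1), row4→col4 (cost 2), row5→col5 (cost 10)
total = 4 + 2 + 1 + 1 + 2 + 10 = 20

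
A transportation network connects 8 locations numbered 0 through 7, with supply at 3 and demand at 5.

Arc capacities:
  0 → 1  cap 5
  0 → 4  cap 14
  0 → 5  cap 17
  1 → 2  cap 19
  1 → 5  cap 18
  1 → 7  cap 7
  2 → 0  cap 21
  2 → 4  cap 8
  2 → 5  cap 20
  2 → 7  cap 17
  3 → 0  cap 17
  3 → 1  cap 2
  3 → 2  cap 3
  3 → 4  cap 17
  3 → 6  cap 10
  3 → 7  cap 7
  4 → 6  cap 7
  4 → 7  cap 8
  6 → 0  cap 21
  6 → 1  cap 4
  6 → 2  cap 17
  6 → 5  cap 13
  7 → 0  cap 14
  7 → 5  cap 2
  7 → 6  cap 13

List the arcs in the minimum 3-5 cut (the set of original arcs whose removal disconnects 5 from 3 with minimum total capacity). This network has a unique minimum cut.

augment #1: 3→0→5 push 17
augment #2: 3→1→5 push 2
augment #3: 3→2→5 push 3
augment #4: 3→6→5 push 10
augment #5: 3→7→5 push 2
augment #6: 3→4→6→5 push 3
augment #7: 3→4→6→1→5 push 4
augment #8: 3→7→0→1→5 push 5
augment #9: 3→4→7→6→2→5 push 8
max flow = 54; residual-reachable set from 3 gives S-side
cut edges (S→T): {(3,0), (3,1), (3,2), (3,6), (3,7), (4,6), (4,7)} total cap 54

Min-cut arcs: {(3,0), (3,1), (3,2), (3,6), (3,7), (4,6), (4,7)} (total capacity 54)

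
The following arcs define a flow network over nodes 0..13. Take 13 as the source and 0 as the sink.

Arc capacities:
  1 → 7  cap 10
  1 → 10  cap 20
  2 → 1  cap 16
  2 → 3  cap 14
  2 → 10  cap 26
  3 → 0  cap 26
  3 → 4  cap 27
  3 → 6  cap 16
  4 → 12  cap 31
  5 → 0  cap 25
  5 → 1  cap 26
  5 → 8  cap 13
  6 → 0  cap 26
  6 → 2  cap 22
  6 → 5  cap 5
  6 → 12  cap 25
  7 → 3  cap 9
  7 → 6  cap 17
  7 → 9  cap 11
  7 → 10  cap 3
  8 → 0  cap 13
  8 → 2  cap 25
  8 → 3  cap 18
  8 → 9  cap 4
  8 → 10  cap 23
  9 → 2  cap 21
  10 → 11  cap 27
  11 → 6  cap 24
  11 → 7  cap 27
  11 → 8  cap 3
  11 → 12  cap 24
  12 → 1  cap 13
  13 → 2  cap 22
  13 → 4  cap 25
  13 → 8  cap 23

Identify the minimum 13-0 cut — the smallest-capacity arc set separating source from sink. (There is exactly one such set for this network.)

Min-cut arcs: {(12,1), (13,2), (13,8)} (total capacity 58)

augment #1: 13→8→0 push 13
augment #2: 13→2→3→0 push 14
augment #3: 13→8→3→0 push 10
augment #4: 13→2→1→7→3→0 push 2
augment #5: 13→2→1→7→6→0 push 6
augment #6: 13→4→12→1→7→6→0 push 2
augment #7: 13→4→12→1→10→11→6→0 push 11
max flow = 58; residual-reachable set from 13 gives S-side
cut edges (S→T): {(12,1), (13,2), (13,8)} total cap 58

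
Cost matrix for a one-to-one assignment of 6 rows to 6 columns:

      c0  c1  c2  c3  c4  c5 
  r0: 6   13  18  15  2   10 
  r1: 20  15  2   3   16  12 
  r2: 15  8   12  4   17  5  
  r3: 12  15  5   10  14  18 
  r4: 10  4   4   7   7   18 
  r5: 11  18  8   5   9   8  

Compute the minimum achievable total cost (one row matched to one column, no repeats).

one of 2 optimal assignments: row0→col4 (cost 2), row1→col2 (cost 2), row2→col5 (cost 5), row3→col0 (cost 12), row4→col1 (cost 4), row5→col3 (cost 5)
total = 2 + 2 + 5 + 12 + 4 + 5 = 30

Minimum assignment cost: 30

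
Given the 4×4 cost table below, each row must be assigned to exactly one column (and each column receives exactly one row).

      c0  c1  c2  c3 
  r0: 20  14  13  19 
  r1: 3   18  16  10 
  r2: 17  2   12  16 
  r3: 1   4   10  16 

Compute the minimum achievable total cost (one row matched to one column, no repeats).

Minimum assignment cost: 26

optimal assignment: row0→col2 (cost 13), row1→col3 (cost 10), row2→col1 (cost 2), row3→col0 (cost 1)
total = 13 + 10 + 2 + 1 = 26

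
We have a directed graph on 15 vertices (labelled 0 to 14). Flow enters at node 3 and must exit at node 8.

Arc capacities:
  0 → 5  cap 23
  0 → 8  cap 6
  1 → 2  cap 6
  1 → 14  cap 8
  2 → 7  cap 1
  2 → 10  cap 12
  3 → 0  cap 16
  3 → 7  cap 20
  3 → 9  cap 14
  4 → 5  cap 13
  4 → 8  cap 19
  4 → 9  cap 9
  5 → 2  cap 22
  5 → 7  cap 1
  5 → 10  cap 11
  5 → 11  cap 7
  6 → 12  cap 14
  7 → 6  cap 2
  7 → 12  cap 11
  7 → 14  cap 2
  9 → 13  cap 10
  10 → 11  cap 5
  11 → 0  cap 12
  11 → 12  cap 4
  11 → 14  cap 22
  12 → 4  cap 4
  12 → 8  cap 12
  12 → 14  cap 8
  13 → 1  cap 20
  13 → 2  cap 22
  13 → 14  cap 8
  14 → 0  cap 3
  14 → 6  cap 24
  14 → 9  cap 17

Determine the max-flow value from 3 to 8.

Maximum flow value: 22

augment #1: 3→0→8 bottleneck 6, total now 6
augment #2: 3→7→12→8 bottleneck 11, total now 17
augment #3: 3→7→6→12→8 bottleneck 1, total now 18
augment #4: 3→7→6→12→4→8 bottleneck 1, total now 19
augment #5: 3→0→5→11→12→4→8 bottleneck 3, total now 22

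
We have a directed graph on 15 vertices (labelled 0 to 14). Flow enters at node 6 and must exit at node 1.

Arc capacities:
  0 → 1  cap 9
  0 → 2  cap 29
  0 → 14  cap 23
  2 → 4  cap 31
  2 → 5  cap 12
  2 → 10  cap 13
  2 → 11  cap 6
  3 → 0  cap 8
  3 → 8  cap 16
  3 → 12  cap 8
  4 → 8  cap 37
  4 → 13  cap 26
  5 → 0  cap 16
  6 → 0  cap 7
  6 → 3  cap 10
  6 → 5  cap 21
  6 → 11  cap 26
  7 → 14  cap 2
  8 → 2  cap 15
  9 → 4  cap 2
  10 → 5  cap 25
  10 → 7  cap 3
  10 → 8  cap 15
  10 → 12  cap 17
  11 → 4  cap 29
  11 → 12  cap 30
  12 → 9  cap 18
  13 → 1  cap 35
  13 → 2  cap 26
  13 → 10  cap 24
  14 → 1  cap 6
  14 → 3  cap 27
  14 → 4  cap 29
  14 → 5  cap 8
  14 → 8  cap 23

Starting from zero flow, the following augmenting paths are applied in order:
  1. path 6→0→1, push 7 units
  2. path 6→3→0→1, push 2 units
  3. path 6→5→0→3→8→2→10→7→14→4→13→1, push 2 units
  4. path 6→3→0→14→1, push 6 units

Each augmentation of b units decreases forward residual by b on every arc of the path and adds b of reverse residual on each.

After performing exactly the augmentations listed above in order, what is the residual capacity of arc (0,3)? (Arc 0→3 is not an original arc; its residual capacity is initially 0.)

Residual capacity of (0,3): 6

after path 1 (6→0→1, push 7): res(0,3)=0
after path 2 (6→3→0→1, push 2): res(0,3)=2
after path 3 (6→5→0→3→8→2→10→7→14→4→13→1, push 2): res(0,3)=0
after path 4 (6→3→0→14→1, push 6): res(0,3)=6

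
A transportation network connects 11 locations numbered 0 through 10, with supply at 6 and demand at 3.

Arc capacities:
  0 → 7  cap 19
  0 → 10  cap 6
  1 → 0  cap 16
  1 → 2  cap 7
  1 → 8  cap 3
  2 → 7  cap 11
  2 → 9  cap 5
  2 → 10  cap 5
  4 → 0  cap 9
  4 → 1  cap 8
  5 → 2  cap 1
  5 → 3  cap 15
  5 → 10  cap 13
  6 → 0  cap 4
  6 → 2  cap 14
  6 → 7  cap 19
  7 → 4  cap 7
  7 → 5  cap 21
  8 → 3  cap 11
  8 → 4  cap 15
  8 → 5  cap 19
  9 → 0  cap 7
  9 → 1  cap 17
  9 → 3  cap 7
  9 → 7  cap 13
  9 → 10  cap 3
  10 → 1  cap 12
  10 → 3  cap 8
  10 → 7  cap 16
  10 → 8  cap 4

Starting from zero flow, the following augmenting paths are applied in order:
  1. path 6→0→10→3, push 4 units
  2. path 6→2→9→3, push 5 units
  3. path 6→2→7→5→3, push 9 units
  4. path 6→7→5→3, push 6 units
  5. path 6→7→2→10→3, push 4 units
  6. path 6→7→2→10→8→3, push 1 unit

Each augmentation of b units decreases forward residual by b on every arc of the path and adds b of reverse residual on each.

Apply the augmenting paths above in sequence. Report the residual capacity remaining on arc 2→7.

after path 1 (6→0→10→3, push 4): res(2,7)=11
after path 2 (6→2→9→3, push 5): res(2,7)=11
after path 3 (6→2→7→5→3, push 9): res(2,7)=2
after path 4 (6→7→5→3, push 6): res(2,7)=2
after path 5 (6→7→2→10→3, push 4): res(2,7)=6
after path 6 (6→7→2→10→8→3, push 1): res(2,7)=7

Residual capacity of (2,7): 7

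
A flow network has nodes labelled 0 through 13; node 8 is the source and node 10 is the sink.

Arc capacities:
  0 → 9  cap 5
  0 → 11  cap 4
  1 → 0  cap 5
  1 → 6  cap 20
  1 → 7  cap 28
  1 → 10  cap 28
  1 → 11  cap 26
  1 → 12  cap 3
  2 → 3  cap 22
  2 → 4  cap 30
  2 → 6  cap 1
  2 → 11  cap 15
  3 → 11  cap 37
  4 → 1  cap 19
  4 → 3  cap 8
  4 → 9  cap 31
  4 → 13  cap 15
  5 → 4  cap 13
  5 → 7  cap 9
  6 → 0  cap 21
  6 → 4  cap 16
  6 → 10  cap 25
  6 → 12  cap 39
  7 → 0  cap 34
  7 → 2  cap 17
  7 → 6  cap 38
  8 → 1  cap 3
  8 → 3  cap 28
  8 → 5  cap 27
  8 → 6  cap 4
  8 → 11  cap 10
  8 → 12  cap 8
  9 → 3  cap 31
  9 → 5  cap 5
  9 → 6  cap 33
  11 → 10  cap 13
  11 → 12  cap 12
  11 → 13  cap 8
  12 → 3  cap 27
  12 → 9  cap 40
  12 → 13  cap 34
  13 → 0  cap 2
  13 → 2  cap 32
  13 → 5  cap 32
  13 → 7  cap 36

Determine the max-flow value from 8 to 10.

Maximum flow value: 60

augment #1: 8→1→10 bottleneck 3, total now 3
augment #2: 8→6→10 bottleneck 4, total now 7
augment #3: 8→11→10 bottleneck 10, total now 17
augment #4: 8→3→11→10 bottleneck 3, total now 20
augment #5: 8→5→4→1→10 bottleneck 13, total now 33
augment #6: 8→5→7→6→10 bottleneck 9, total now 42
augment #7: 8→12→9→6→10 bottleneck 8, total now 50
augment #8: 8→3→11→12→9→6→10 bottleneck 4, total now 54
augment #9: 8→3→11→13→2→4→1→10 bottleneck 6, total now 60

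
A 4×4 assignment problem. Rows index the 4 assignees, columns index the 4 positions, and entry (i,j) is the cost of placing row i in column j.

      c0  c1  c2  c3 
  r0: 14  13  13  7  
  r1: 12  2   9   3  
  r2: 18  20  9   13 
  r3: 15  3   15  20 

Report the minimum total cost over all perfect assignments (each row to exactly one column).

Minimum assignment cost: 29

optimal assignment: row0→col0 (cost 14), row1→col3 (cost 3), row2→col2 (cost 9), row3→col1 (cost 3)
total = 14 + 3 + 9 + 3 = 29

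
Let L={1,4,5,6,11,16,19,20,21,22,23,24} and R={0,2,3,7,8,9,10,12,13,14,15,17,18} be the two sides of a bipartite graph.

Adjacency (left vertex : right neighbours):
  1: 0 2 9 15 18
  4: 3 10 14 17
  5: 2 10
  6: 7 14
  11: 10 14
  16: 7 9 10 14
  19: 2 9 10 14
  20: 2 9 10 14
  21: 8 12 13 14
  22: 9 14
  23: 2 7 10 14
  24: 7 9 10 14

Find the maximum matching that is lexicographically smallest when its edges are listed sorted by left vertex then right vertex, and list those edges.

|M| = 8 (so the lex-smallest maximum matching has 8 edges)
process left vertices in ascending order; for each, take the smallest-labelled available neighbour that still permits 8 edges overall, or leave it unmatched if none does
lex-smallest matching: {1-0, 4-3, 5-2, 6-7, 11-10, 16-9, 19-14, 21-8}

Lex-smallest maximum matching: {(1,0), (4,3), (5,2), (6,7), (11,10), (16,9), (19,14), (21,8)}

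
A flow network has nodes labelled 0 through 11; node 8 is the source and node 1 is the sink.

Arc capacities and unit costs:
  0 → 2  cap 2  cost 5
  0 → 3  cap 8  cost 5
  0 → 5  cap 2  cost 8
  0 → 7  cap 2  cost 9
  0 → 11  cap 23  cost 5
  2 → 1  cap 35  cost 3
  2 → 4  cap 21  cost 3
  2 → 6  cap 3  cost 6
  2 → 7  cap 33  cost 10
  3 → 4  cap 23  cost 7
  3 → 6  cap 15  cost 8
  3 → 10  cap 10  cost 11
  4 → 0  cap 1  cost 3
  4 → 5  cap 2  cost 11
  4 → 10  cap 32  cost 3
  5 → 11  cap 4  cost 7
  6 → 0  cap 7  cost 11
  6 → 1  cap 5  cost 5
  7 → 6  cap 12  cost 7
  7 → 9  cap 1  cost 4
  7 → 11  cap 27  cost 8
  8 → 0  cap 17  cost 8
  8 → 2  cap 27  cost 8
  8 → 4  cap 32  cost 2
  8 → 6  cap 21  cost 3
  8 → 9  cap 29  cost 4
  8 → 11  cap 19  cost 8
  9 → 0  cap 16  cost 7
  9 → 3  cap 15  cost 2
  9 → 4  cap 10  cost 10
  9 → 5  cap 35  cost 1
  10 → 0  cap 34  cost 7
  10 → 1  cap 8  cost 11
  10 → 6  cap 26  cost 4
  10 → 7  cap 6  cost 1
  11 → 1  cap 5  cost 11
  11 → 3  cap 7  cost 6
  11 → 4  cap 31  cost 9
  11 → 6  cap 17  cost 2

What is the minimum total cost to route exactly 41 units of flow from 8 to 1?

shortest-cost path #1: 8→6→1 push 5 @ unit cost 8 (adds 40)
shortest-cost path #2: 8→2→1 push 27 @ unit cost 11 (adds 297)
shortest-cost path #3: 8→4→0→2→1 push 1 @ unit cost 13 (adds 13)
shortest-cost path #4: 8→0→2→1 push 1 @ unit cost 16 (adds 16)
shortest-cost path #5: 8→4→10→1 push 7 @ unit cost 16 (adds 112)
total cost = 478

Minimum cost for 41 units: 478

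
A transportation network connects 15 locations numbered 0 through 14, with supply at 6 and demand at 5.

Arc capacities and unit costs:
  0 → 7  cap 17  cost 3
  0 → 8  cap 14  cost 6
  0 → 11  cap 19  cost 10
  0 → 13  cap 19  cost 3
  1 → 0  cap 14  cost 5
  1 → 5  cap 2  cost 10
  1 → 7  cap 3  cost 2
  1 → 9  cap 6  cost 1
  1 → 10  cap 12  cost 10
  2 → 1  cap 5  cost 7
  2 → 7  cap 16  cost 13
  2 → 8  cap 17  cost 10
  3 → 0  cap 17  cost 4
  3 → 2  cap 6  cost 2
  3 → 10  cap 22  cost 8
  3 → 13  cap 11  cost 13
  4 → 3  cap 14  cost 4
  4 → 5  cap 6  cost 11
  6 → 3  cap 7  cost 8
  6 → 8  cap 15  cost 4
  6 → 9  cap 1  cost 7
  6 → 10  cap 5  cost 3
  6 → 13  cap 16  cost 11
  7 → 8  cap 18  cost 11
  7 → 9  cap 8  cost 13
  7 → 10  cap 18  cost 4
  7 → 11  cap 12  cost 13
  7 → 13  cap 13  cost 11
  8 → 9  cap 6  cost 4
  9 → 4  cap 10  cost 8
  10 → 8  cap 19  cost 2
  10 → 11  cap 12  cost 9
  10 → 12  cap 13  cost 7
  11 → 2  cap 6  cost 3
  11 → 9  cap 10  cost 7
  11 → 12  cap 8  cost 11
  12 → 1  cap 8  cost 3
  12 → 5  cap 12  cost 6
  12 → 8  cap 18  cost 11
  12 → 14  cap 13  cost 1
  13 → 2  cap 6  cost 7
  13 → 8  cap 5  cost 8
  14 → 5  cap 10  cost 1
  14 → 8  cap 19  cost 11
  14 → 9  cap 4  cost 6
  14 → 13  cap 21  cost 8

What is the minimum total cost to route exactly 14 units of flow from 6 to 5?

Minimum cost for 14 units: 292

shortest-cost path #1: 6→10→12→14→5 push 5 @ unit cost 12 (adds 60)
shortest-cost path #2: 6→3→10→12→14→5 push 5 @ unit cost 25 (adds 125)
shortest-cost path #3: 6→9→4→5 push 1 @ unit cost 26 (adds 26)
shortest-cost path #4: 6→8→9→4→5 push 3 @ unit cost 27 (adds 81)
total cost = 292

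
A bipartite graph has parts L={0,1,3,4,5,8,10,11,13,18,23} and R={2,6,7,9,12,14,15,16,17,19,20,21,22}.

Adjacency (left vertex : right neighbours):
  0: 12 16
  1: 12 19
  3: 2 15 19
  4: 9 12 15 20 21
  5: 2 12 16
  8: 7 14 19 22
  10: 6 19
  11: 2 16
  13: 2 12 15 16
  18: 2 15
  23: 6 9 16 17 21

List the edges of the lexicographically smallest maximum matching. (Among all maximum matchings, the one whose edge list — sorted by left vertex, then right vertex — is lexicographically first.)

Lex-smallest maximum matching: {(0,12), (1,19), (3,2), (4,9), (5,16), (8,7), (10,6), (13,15), (23,17)}

|M| = 9 (so the lex-smallest maximum matching has 9 edges)
process left vertices in ascending order; for each, take the smallest-labelled available neighbour that still permits 9 edges overall, or leave it unmatched if none does
lex-smallest matching: {0-12, 1-19, 3-2, 4-9, 5-16, 8-7, 10-6, 13-15, 23-17}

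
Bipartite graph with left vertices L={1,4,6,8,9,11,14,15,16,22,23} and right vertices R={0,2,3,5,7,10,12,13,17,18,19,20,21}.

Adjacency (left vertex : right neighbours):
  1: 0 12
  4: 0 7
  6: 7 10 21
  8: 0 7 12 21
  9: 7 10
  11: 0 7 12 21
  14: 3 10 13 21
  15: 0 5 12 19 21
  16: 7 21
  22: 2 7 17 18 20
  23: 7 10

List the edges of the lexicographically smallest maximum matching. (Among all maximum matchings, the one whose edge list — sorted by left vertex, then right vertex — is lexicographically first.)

Lex-smallest maximum matching: {(1,0), (4,7), (6,10), (8,12), (11,21), (14,3), (15,5), (22,2)}

|M| = 8 (so the lex-smallest maximum matching has 8 edges)
process left vertices in ascending order; for each, take the smallest-labelled available neighbour that still permits 8 edges overall, or leave it unmatched if none does
lex-smallest matching: {1-0, 4-7, 6-10, 8-12, 11-21, 14-3, 15-5, 22-2}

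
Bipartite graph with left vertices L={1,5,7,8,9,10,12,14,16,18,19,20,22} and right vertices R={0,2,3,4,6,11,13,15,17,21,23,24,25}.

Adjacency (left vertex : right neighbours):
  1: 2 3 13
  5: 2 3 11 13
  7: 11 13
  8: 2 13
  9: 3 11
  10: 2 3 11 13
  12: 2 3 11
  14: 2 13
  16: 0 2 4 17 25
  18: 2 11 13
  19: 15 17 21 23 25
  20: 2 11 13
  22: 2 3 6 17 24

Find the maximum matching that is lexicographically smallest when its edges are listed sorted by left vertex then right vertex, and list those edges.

|M| = 7 (so the lex-smallest maximum matching has 7 edges)
process left vertices in ascending order; for each, take the smallest-labelled available neighbour that still permits 7 edges overall, or leave it unmatched if none does
lex-smallest matching: {1-2, 5-3, 7-11, 8-13, 16-0, 19-15, 22-6}

Lex-smallest maximum matching: {(1,2), (5,3), (7,11), (8,13), (16,0), (19,15), (22,6)}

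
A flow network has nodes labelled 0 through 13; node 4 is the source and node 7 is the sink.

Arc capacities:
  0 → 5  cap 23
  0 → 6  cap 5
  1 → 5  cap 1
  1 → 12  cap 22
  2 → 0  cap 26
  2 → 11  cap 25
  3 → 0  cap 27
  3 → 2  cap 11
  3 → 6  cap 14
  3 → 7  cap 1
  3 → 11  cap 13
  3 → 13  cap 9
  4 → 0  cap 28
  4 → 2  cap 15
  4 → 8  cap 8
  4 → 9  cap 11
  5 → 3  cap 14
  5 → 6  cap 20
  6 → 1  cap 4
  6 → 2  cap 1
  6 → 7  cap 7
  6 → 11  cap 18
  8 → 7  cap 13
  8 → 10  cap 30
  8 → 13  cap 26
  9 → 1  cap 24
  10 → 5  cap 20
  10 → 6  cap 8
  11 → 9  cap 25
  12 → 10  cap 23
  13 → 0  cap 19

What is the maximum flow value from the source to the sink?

Maximum flow value: 16

augment #1: 4→8→7 bottleneck 8, total now 8
augment #2: 4→0→6→7 bottleneck 5, total now 13
augment #3: 4→0→5→3→7 bottleneck 1, total now 14
augment #4: 4→0→5→6→7 bottleneck 2, total now 16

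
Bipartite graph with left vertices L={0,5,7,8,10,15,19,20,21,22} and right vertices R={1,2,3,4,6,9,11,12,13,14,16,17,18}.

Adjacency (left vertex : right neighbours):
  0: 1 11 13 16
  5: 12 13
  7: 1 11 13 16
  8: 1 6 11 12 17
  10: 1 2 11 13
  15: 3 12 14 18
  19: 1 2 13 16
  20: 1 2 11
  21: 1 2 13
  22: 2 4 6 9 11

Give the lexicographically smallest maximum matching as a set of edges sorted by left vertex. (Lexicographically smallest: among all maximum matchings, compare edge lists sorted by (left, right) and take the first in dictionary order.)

|M| = 9 (so the lex-smallest maximum matching has 9 edges)
process left vertices in ascending order; for each, take the smallest-labelled available neighbour that still permits 9 edges overall, or leave it unmatched if none does
lex-smallest matching: {0-1, 5-12, 7-11, 8-6, 10-2, 15-3, 19-16, 21-13, 22-4}

Lex-smallest maximum matching: {(0,1), (5,12), (7,11), (8,6), (10,2), (15,3), (19,16), (21,13), (22,4)}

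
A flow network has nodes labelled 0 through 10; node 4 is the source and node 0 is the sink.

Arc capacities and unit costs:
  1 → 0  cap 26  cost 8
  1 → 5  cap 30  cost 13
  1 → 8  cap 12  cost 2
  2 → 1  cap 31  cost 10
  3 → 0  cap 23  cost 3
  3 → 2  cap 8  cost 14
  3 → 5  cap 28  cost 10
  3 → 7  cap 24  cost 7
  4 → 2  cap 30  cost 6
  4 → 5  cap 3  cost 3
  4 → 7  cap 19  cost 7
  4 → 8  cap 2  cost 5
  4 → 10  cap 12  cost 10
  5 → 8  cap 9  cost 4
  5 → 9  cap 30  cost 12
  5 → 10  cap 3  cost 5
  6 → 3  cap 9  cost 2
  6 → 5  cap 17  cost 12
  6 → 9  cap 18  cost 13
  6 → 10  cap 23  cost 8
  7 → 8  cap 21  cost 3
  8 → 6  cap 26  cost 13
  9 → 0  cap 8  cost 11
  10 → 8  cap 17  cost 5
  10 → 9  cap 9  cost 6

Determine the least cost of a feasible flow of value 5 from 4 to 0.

Minimum cost for 5 units: 118

shortest-cost path #1: 4→8→6→3→0 push 2 @ unit cost 23 (adds 46)
shortest-cost path #2: 4→2→1→0 push 3 @ unit cost 24 (adds 72)
total cost = 118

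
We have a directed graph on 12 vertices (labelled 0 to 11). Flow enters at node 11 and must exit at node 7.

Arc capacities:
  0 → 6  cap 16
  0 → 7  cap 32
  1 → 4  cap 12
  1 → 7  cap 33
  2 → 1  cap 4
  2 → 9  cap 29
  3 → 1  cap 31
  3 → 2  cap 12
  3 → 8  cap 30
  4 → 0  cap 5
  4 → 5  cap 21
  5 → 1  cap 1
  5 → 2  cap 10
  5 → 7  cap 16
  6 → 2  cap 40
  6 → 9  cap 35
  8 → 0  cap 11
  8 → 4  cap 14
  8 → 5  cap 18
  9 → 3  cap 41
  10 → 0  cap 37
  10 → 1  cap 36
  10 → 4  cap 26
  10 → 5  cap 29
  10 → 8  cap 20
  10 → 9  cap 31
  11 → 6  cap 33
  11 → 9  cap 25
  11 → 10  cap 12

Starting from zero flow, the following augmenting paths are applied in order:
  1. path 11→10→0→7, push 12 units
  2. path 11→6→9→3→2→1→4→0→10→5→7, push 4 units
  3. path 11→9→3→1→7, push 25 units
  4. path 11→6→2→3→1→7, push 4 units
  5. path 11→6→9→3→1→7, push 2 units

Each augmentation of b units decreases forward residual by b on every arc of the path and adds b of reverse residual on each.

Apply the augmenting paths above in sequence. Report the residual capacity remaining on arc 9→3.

Residual capacity of (9,3): 10

after path 1 (11→10→0→7, push 12): res(9,3)=41
after path 2 (11→6→9→3→2→1→4→0→10→5→7, push 4): res(9,3)=37
after path 3 (11→9→3→1→7, push 25): res(9,3)=12
after path 4 (11→6→2→3→1→7, push 4): res(9,3)=12
after path 5 (11→6→9→3→1→7, push 2): res(9,3)=10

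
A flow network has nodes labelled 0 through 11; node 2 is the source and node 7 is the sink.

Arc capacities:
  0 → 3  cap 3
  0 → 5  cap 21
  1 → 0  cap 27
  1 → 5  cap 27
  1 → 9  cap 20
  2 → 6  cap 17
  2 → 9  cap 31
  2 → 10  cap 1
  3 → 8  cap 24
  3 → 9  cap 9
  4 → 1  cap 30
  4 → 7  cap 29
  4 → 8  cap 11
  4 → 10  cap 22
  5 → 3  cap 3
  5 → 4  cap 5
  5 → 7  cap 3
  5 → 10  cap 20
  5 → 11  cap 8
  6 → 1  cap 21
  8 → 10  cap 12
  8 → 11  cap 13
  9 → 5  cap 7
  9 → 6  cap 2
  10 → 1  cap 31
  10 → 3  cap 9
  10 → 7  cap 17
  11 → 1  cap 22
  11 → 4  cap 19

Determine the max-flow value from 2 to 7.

augment #1: 2→10→7 bottleneck 1, total now 1
augment #2: 2→9→5→7 bottleneck 3, total now 4
augment #3: 2→9→5→4→7 bottleneck 4, total now 8
augment #4: 2→6→1→5→4→7 bottleneck 1, total now 9
augment #5: 2→6→1→5→10→7 bottleneck 16, total now 25
augment #6: 2→9→6→1→5→11→4→7 bottleneck 2, total now 27

Maximum flow value: 27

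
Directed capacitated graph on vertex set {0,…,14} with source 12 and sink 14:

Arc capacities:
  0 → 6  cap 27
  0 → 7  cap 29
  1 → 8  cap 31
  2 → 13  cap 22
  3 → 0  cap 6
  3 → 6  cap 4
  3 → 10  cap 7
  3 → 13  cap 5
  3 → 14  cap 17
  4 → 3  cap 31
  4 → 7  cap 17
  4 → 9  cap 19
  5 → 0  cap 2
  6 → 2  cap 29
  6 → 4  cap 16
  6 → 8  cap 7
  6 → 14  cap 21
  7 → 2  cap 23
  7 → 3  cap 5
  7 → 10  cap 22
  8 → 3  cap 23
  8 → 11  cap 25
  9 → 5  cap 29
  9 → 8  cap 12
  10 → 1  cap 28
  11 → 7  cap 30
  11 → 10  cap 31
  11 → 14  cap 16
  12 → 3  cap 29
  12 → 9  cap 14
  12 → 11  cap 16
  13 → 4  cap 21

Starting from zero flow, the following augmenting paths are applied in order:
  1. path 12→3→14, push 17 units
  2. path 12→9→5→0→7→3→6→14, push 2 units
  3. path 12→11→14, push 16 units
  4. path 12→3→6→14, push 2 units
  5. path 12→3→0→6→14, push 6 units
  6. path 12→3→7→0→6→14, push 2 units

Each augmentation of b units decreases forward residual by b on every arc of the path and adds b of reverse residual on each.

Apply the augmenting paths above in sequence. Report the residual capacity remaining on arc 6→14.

Residual capacity of (6,14): 9

after path 1 (12→3→14, push 17): res(6,14)=21
after path 2 (12→9→5→0→7→3→6→14, push 2): res(6,14)=19
after path 3 (12→11→14, push 16): res(6,14)=19
after path 4 (12→3→6→14, push 2): res(6,14)=17
after path 5 (12→3→0→6→14, push 6): res(6,14)=11
after path 6 (12→3→7→0→6→14, push 2): res(6,14)=9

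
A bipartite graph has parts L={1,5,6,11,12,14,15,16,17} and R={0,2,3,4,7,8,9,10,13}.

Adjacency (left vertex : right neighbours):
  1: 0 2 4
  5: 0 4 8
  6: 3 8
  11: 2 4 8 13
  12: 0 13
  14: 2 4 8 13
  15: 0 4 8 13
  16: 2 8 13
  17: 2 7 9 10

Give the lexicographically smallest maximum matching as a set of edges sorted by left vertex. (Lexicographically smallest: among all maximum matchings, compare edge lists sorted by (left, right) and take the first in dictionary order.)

Lex-smallest maximum matching: {(1,0), (5,4), (6,3), (11,2), (12,13), (14,8), (17,7)}

|M| = 7 (so the lex-smallest maximum matching has 7 edges)
process left vertices in ascending order; for each, take the smallest-labelled available neighbour that still permits 7 edges overall, or leave it unmatched if none does
lex-smallest matching: {1-0, 5-4, 6-3, 11-2, 12-13, 14-8, 17-7}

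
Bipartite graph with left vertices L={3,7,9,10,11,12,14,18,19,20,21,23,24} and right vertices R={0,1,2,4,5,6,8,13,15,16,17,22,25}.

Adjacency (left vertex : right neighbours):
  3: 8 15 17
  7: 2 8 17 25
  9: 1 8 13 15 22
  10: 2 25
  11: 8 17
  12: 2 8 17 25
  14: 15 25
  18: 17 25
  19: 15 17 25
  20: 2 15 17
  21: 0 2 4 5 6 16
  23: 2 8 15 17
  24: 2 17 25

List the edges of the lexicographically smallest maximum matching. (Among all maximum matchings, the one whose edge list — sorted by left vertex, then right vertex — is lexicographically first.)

Lex-smallest maximum matching: {(3,8), (7,2), (9,1), (10,25), (11,17), (14,15), (21,0)}

|M| = 7 (so the lex-smallest maximum matching has 7 edges)
process left vertices in ascending order; for each, take the smallest-labelled available neighbour that still permits 7 edges overall, or leave it unmatched if none does
lex-smallest matching: {3-8, 7-2, 9-1, 10-25, 11-17, 14-15, 21-0}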